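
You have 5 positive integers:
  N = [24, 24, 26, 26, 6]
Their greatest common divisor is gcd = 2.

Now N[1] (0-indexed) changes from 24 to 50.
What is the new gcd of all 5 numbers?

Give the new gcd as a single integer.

Numbers: [24, 24, 26, 26, 6], gcd = 2
Change: index 1, 24 -> 50
gcd of the OTHER numbers (without index 1): gcd([24, 26, 26, 6]) = 2
New gcd = gcd(g_others, new_val) = gcd(2, 50) = 2

Answer: 2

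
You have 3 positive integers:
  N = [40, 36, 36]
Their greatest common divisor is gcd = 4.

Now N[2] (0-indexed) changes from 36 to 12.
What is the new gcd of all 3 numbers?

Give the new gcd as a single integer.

Numbers: [40, 36, 36], gcd = 4
Change: index 2, 36 -> 12
gcd of the OTHER numbers (without index 2): gcd([40, 36]) = 4
New gcd = gcd(g_others, new_val) = gcd(4, 12) = 4

Answer: 4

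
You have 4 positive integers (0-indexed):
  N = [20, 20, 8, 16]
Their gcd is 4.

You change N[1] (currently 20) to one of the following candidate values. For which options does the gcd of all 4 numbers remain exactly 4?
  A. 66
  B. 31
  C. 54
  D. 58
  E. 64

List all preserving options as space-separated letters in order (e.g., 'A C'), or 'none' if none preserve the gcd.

Old gcd = 4; gcd of others (without N[1]) = 4
New gcd for candidate v: gcd(4, v). Preserves old gcd iff gcd(4, v) = 4.
  Option A: v=66, gcd(4,66)=2 -> changes
  Option B: v=31, gcd(4,31)=1 -> changes
  Option C: v=54, gcd(4,54)=2 -> changes
  Option D: v=58, gcd(4,58)=2 -> changes
  Option E: v=64, gcd(4,64)=4 -> preserves

Answer: E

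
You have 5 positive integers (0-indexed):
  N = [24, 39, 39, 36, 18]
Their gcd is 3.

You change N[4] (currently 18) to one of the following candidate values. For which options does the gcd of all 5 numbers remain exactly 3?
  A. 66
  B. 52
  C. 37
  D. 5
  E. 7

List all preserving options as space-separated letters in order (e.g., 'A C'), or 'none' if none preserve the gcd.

Old gcd = 3; gcd of others (without N[4]) = 3
New gcd for candidate v: gcd(3, v). Preserves old gcd iff gcd(3, v) = 3.
  Option A: v=66, gcd(3,66)=3 -> preserves
  Option B: v=52, gcd(3,52)=1 -> changes
  Option C: v=37, gcd(3,37)=1 -> changes
  Option D: v=5, gcd(3,5)=1 -> changes
  Option E: v=7, gcd(3,7)=1 -> changes

Answer: A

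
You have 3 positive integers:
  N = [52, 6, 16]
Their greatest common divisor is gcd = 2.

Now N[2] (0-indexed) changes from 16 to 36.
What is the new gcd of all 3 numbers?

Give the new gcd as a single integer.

Answer: 2

Derivation:
Numbers: [52, 6, 16], gcd = 2
Change: index 2, 16 -> 36
gcd of the OTHER numbers (without index 2): gcd([52, 6]) = 2
New gcd = gcd(g_others, new_val) = gcd(2, 36) = 2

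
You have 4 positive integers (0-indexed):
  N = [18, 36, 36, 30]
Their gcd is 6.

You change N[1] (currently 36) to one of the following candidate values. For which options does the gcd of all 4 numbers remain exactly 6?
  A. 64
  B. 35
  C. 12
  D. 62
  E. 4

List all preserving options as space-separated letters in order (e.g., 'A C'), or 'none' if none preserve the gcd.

Answer: C

Derivation:
Old gcd = 6; gcd of others (without N[1]) = 6
New gcd for candidate v: gcd(6, v). Preserves old gcd iff gcd(6, v) = 6.
  Option A: v=64, gcd(6,64)=2 -> changes
  Option B: v=35, gcd(6,35)=1 -> changes
  Option C: v=12, gcd(6,12)=6 -> preserves
  Option D: v=62, gcd(6,62)=2 -> changes
  Option E: v=4, gcd(6,4)=2 -> changes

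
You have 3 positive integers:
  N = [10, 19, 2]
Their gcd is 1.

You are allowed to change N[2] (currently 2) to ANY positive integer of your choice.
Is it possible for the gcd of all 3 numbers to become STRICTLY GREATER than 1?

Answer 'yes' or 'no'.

Answer: no

Derivation:
Current gcd = 1
gcd of all OTHER numbers (without N[2]=2): gcd([10, 19]) = 1
The new gcd after any change is gcd(1, new_value).
This can be at most 1.
Since 1 = old gcd 1, the gcd can only stay the same or decrease.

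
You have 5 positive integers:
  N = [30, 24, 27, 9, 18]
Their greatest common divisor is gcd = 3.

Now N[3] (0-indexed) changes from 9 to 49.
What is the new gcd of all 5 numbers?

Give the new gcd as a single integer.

Answer: 1

Derivation:
Numbers: [30, 24, 27, 9, 18], gcd = 3
Change: index 3, 9 -> 49
gcd of the OTHER numbers (without index 3): gcd([30, 24, 27, 18]) = 3
New gcd = gcd(g_others, new_val) = gcd(3, 49) = 1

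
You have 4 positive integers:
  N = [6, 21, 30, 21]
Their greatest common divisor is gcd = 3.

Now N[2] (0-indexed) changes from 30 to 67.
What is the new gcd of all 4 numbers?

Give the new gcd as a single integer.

Numbers: [6, 21, 30, 21], gcd = 3
Change: index 2, 30 -> 67
gcd of the OTHER numbers (without index 2): gcd([6, 21, 21]) = 3
New gcd = gcd(g_others, new_val) = gcd(3, 67) = 1

Answer: 1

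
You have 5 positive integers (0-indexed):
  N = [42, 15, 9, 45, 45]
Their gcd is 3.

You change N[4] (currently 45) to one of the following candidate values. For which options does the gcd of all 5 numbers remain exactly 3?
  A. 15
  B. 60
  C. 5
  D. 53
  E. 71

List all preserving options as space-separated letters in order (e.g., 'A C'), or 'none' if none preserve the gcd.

Old gcd = 3; gcd of others (without N[4]) = 3
New gcd for candidate v: gcd(3, v). Preserves old gcd iff gcd(3, v) = 3.
  Option A: v=15, gcd(3,15)=3 -> preserves
  Option B: v=60, gcd(3,60)=3 -> preserves
  Option C: v=5, gcd(3,5)=1 -> changes
  Option D: v=53, gcd(3,53)=1 -> changes
  Option E: v=71, gcd(3,71)=1 -> changes

Answer: A B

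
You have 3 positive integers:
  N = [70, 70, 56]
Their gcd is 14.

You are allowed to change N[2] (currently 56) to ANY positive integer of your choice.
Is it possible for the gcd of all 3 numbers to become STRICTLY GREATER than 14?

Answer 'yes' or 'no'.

Answer: yes

Derivation:
Current gcd = 14
gcd of all OTHER numbers (without N[2]=56): gcd([70, 70]) = 70
The new gcd after any change is gcd(70, new_value).
This can be at most 70.
Since 70 > old gcd 14, the gcd CAN increase (e.g., set N[2] = 70).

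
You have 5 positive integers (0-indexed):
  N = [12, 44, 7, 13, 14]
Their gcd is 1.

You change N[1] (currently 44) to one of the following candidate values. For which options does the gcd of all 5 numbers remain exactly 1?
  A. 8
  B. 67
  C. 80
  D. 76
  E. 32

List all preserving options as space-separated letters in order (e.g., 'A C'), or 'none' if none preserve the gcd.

Old gcd = 1; gcd of others (without N[1]) = 1
New gcd for candidate v: gcd(1, v). Preserves old gcd iff gcd(1, v) = 1.
  Option A: v=8, gcd(1,8)=1 -> preserves
  Option B: v=67, gcd(1,67)=1 -> preserves
  Option C: v=80, gcd(1,80)=1 -> preserves
  Option D: v=76, gcd(1,76)=1 -> preserves
  Option E: v=32, gcd(1,32)=1 -> preserves

Answer: A B C D E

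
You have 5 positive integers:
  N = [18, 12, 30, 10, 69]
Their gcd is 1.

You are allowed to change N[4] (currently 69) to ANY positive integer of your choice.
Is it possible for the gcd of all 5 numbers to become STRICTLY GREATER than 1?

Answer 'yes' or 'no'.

Current gcd = 1
gcd of all OTHER numbers (without N[4]=69): gcd([18, 12, 30, 10]) = 2
The new gcd after any change is gcd(2, new_value).
This can be at most 2.
Since 2 > old gcd 1, the gcd CAN increase (e.g., set N[4] = 2).

Answer: yes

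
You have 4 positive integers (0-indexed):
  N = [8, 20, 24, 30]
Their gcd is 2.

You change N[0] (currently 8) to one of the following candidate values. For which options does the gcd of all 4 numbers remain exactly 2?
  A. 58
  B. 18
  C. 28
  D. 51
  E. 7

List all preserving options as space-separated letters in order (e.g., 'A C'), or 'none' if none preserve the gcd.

Old gcd = 2; gcd of others (without N[0]) = 2
New gcd for candidate v: gcd(2, v). Preserves old gcd iff gcd(2, v) = 2.
  Option A: v=58, gcd(2,58)=2 -> preserves
  Option B: v=18, gcd(2,18)=2 -> preserves
  Option C: v=28, gcd(2,28)=2 -> preserves
  Option D: v=51, gcd(2,51)=1 -> changes
  Option E: v=7, gcd(2,7)=1 -> changes

Answer: A B C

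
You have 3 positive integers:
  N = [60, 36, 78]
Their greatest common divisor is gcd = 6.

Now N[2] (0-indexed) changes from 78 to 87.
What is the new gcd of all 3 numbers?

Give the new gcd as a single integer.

Numbers: [60, 36, 78], gcd = 6
Change: index 2, 78 -> 87
gcd of the OTHER numbers (without index 2): gcd([60, 36]) = 12
New gcd = gcd(g_others, new_val) = gcd(12, 87) = 3

Answer: 3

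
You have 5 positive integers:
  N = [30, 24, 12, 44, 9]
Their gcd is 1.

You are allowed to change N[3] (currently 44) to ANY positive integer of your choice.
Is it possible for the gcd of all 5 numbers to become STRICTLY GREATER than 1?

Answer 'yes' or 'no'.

Current gcd = 1
gcd of all OTHER numbers (without N[3]=44): gcd([30, 24, 12, 9]) = 3
The new gcd after any change is gcd(3, new_value).
This can be at most 3.
Since 3 > old gcd 1, the gcd CAN increase (e.g., set N[3] = 3).

Answer: yes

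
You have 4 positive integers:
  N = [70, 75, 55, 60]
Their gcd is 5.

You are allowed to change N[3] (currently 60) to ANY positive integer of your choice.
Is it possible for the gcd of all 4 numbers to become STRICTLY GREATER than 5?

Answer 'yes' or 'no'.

Answer: no

Derivation:
Current gcd = 5
gcd of all OTHER numbers (without N[3]=60): gcd([70, 75, 55]) = 5
The new gcd after any change is gcd(5, new_value).
This can be at most 5.
Since 5 = old gcd 5, the gcd can only stay the same or decrease.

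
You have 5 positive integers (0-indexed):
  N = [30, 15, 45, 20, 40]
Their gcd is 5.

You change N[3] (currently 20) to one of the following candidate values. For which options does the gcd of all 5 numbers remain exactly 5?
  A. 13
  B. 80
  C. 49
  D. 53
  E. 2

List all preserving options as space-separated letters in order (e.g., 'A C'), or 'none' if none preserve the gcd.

Answer: B

Derivation:
Old gcd = 5; gcd of others (without N[3]) = 5
New gcd for candidate v: gcd(5, v). Preserves old gcd iff gcd(5, v) = 5.
  Option A: v=13, gcd(5,13)=1 -> changes
  Option B: v=80, gcd(5,80)=5 -> preserves
  Option C: v=49, gcd(5,49)=1 -> changes
  Option D: v=53, gcd(5,53)=1 -> changes
  Option E: v=2, gcd(5,2)=1 -> changes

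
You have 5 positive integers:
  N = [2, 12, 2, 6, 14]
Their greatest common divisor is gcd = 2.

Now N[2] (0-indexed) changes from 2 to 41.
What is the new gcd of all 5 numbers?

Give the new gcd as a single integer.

Numbers: [2, 12, 2, 6, 14], gcd = 2
Change: index 2, 2 -> 41
gcd of the OTHER numbers (without index 2): gcd([2, 12, 6, 14]) = 2
New gcd = gcd(g_others, new_val) = gcd(2, 41) = 1

Answer: 1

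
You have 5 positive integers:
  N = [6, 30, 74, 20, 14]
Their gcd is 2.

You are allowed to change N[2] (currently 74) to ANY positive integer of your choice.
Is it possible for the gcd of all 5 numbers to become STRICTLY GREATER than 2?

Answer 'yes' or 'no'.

Answer: no

Derivation:
Current gcd = 2
gcd of all OTHER numbers (without N[2]=74): gcd([6, 30, 20, 14]) = 2
The new gcd after any change is gcd(2, new_value).
This can be at most 2.
Since 2 = old gcd 2, the gcd can only stay the same or decrease.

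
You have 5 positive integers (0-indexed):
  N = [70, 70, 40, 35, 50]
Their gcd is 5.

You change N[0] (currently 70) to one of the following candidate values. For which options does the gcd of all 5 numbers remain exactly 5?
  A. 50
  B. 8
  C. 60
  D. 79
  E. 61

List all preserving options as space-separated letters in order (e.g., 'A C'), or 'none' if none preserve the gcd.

Answer: A C

Derivation:
Old gcd = 5; gcd of others (without N[0]) = 5
New gcd for candidate v: gcd(5, v). Preserves old gcd iff gcd(5, v) = 5.
  Option A: v=50, gcd(5,50)=5 -> preserves
  Option B: v=8, gcd(5,8)=1 -> changes
  Option C: v=60, gcd(5,60)=5 -> preserves
  Option D: v=79, gcd(5,79)=1 -> changes
  Option E: v=61, gcd(5,61)=1 -> changes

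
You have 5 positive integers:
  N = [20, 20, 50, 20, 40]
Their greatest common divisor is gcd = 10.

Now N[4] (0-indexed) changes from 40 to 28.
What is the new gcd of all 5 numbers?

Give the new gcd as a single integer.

Answer: 2

Derivation:
Numbers: [20, 20, 50, 20, 40], gcd = 10
Change: index 4, 40 -> 28
gcd of the OTHER numbers (without index 4): gcd([20, 20, 50, 20]) = 10
New gcd = gcd(g_others, new_val) = gcd(10, 28) = 2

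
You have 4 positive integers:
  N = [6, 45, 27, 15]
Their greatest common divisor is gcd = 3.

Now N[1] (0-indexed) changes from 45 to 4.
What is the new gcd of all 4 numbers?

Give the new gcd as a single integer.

Answer: 1

Derivation:
Numbers: [6, 45, 27, 15], gcd = 3
Change: index 1, 45 -> 4
gcd of the OTHER numbers (without index 1): gcd([6, 27, 15]) = 3
New gcd = gcd(g_others, new_val) = gcd(3, 4) = 1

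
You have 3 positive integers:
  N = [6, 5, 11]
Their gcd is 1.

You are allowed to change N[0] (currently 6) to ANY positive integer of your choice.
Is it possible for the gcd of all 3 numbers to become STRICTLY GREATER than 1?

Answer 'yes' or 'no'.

Current gcd = 1
gcd of all OTHER numbers (without N[0]=6): gcd([5, 11]) = 1
The new gcd after any change is gcd(1, new_value).
This can be at most 1.
Since 1 = old gcd 1, the gcd can only stay the same or decrease.

Answer: no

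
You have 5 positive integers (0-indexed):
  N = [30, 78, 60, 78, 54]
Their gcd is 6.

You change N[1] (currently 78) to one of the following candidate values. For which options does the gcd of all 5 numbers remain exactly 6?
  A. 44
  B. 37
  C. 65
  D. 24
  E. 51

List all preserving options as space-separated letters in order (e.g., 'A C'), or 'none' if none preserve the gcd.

Answer: D

Derivation:
Old gcd = 6; gcd of others (without N[1]) = 6
New gcd for candidate v: gcd(6, v). Preserves old gcd iff gcd(6, v) = 6.
  Option A: v=44, gcd(6,44)=2 -> changes
  Option B: v=37, gcd(6,37)=1 -> changes
  Option C: v=65, gcd(6,65)=1 -> changes
  Option D: v=24, gcd(6,24)=6 -> preserves
  Option E: v=51, gcd(6,51)=3 -> changes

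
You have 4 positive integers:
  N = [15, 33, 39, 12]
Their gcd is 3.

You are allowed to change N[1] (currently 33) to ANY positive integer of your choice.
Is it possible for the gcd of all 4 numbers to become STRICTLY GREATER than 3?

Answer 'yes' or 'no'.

Current gcd = 3
gcd of all OTHER numbers (without N[1]=33): gcd([15, 39, 12]) = 3
The new gcd after any change is gcd(3, new_value).
This can be at most 3.
Since 3 = old gcd 3, the gcd can only stay the same or decrease.

Answer: no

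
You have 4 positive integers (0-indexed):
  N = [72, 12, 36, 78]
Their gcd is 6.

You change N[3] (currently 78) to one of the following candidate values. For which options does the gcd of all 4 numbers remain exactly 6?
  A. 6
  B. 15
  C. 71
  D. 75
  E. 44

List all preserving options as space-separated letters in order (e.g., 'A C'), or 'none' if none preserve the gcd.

Answer: A

Derivation:
Old gcd = 6; gcd of others (without N[3]) = 12
New gcd for candidate v: gcd(12, v). Preserves old gcd iff gcd(12, v) = 6.
  Option A: v=6, gcd(12,6)=6 -> preserves
  Option B: v=15, gcd(12,15)=3 -> changes
  Option C: v=71, gcd(12,71)=1 -> changes
  Option D: v=75, gcd(12,75)=3 -> changes
  Option E: v=44, gcd(12,44)=4 -> changes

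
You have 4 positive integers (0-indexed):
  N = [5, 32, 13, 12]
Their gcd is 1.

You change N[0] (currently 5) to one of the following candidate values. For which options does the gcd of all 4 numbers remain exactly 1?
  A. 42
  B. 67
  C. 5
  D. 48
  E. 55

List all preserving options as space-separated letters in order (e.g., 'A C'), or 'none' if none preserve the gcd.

Answer: A B C D E

Derivation:
Old gcd = 1; gcd of others (without N[0]) = 1
New gcd for candidate v: gcd(1, v). Preserves old gcd iff gcd(1, v) = 1.
  Option A: v=42, gcd(1,42)=1 -> preserves
  Option B: v=67, gcd(1,67)=1 -> preserves
  Option C: v=5, gcd(1,5)=1 -> preserves
  Option D: v=48, gcd(1,48)=1 -> preserves
  Option E: v=55, gcd(1,55)=1 -> preserves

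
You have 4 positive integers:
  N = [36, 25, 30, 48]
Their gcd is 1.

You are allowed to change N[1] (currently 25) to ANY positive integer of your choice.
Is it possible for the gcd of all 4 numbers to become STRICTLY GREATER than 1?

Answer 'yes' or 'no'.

Answer: yes

Derivation:
Current gcd = 1
gcd of all OTHER numbers (without N[1]=25): gcd([36, 30, 48]) = 6
The new gcd after any change is gcd(6, new_value).
This can be at most 6.
Since 6 > old gcd 1, the gcd CAN increase (e.g., set N[1] = 6).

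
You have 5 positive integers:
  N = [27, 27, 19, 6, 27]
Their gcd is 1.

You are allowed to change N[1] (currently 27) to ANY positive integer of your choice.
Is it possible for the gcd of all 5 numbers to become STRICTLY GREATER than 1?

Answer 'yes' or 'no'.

Current gcd = 1
gcd of all OTHER numbers (without N[1]=27): gcd([27, 19, 6, 27]) = 1
The new gcd after any change is gcd(1, new_value).
This can be at most 1.
Since 1 = old gcd 1, the gcd can only stay the same or decrease.

Answer: no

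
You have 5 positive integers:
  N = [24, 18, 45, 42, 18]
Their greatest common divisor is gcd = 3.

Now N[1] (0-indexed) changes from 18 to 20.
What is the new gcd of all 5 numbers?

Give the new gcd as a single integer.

Answer: 1

Derivation:
Numbers: [24, 18, 45, 42, 18], gcd = 3
Change: index 1, 18 -> 20
gcd of the OTHER numbers (without index 1): gcd([24, 45, 42, 18]) = 3
New gcd = gcd(g_others, new_val) = gcd(3, 20) = 1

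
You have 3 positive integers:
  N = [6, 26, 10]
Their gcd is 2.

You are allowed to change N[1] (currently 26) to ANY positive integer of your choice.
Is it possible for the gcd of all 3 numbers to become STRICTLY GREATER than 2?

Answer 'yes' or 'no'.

Answer: no

Derivation:
Current gcd = 2
gcd of all OTHER numbers (without N[1]=26): gcd([6, 10]) = 2
The new gcd after any change is gcd(2, new_value).
This can be at most 2.
Since 2 = old gcd 2, the gcd can only stay the same or decrease.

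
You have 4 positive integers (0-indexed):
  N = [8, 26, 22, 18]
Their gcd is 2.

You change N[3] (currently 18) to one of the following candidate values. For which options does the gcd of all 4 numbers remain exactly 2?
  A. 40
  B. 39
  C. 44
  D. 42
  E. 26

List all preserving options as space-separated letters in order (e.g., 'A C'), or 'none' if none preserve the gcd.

Answer: A C D E

Derivation:
Old gcd = 2; gcd of others (without N[3]) = 2
New gcd for candidate v: gcd(2, v). Preserves old gcd iff gcd(2, v) = 2.
  Option A: v=40, gcd(2,40)=2 -> preserves
  Option B: v=39, gcd(2,39)=1 -> changes
  Option C: v=44, gcd(2,44)=2 -> preserves
  Option D: v=42, gcd(2,42)=2 -> preserves
  Option E: v=26, gcd(2,26)=2 -> preserves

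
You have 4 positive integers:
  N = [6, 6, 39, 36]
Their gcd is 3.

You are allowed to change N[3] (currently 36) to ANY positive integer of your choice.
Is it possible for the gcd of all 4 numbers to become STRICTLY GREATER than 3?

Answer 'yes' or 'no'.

Answer: no

Derivation:
Current gcd = 3
gcd of all OTHER numbers (without N[3]=36): gcd([6, 6, 39]) = 3
The new gcd after any change is gcd(3, new_value).
This can be at most 3.
Since 3 = old gcd 3, the gcd can only stay the same or decrease.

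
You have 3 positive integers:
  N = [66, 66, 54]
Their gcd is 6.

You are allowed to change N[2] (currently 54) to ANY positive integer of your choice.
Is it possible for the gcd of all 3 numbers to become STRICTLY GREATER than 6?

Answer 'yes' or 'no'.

Current gcd = 6
gcd of all OTHER numbers (without N[2]=54): gcd([66, 66]) = 66
The new gcd after any change is gcd(66, new_value).
This can be at most 66.
Since 66 > old gcd 6, the gcd CAN increase (e.g., set N[2] = 66).

Answer: yes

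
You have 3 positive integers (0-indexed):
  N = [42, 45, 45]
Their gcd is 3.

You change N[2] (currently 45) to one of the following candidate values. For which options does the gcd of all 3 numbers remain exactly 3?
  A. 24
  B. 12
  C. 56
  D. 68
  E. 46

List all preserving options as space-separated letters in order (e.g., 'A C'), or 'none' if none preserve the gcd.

Old gcd = 3; gcd of others (without N[2]) = 3
New gcd for candidate v: gcd(3, v). Preserves old gcd iff gcd(3, v) = 3.
  Option A: v=24, gcd(3,24)=3 -> preserves
  Option B: v=12, gcd(3,12)=3 -> preserves
  Option C: v=56, gcd(3,56)=1 -> changes
  Option D: v=68, gcd(3,68)=1 -> changes
  Option E: v=46, gcd(3,46)=1 -> changes

Answer: A B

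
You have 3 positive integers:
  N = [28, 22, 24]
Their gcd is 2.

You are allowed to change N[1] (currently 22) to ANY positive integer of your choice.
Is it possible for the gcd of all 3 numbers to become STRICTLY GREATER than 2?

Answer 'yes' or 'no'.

Answer: yes

Derivation:
Current gcd = 2
gcd of all OTHER numbers (without N[1]=22): gcd([28, 24]) = 4
The new gcd after any change is gcd(4, new_value).
This can be at most 4.
Since 4 > old gcd 2, the gcd CAN increase (e.g., set N[1] = 4).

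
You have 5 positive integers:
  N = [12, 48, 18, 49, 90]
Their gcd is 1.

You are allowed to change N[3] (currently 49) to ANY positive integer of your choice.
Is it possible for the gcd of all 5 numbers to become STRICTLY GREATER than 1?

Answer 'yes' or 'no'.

Answer: yes

Derivation:
Current gcd = 1
gcd of all OTHER numbers (without N[3]=49): gcd([12, 48, 18, 90]) = 6
The new gcd after any change is gcd(6, new_value).
This can be at most 6.
Since 6 > old gcd 1, the gcd CAN increase (e.g., set N[3] = 6).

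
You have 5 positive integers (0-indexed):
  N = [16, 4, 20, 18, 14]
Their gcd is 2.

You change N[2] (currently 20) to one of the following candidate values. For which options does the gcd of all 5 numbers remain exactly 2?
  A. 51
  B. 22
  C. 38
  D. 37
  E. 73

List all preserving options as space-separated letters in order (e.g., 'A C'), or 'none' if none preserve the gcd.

Answer: B C

Derivation:
Old gcd = 2; gcd of others (without N[2]) = 2
New gcd for candidate v: gcd(2, v). Preserves old gcd iff gcd(2, v) = 2.
  Option A: v=51, gcd(2,51)=1 -> changes
  Option B: v=22, gcd(2,22)=2 -> preserves
  Option C: v=38, gcd(2,38)=2 -> preserves
  Option D: v=37, gcd(2,37)=1 -> changes
  Option E: v=73, gcd(2,73)=1 -> changes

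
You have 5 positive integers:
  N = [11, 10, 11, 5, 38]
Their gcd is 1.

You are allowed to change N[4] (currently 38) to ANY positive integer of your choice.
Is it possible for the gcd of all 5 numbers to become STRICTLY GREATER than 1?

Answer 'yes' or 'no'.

Current gcd = 1
gcd of all OTHER numbers (without N[4]=38): gcd([11, 10, 11, 5]) = 1
The new gcd after any change is gcd(1, new_value).
This can be at most 1.
Since 1 = old gcd 1, the gcd can only stay the same or decrease.

Answer: no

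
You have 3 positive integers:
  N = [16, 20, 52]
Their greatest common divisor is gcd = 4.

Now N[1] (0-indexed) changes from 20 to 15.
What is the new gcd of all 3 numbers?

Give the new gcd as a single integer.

Numbers: [16, 20, 52], gcd = 4
Change: index 1, 20 -> 15
gcd of the OTHER numbers (without index 1): gcd([16, 52]) = 4
New gcd = gcd(g_others, new_val) = gcd(4, 15) = 1

Answer: 1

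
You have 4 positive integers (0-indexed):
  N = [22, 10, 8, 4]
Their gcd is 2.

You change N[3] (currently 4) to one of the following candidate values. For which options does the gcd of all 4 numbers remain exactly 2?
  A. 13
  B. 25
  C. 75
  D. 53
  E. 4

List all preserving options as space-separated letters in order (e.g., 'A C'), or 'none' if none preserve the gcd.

Old gcd = 2; gcd of others (without N[3]) = 2
New gcd for candidate v: gcd(2, v). Preserves old gcd iff gcd(2, v) = 2.
  Option A: v=13, gcd(2,13)=1 -> changes
  Option B: v=25, gcd(2,25)=1 -> changes
  Option C: v=75, gcd(2,75)=1 -> changes
  Option D: v=53, gcd(2,53)=1 -> changes
  Option E: v=4, gcd(2,4)=2 -> preserves

Answer: E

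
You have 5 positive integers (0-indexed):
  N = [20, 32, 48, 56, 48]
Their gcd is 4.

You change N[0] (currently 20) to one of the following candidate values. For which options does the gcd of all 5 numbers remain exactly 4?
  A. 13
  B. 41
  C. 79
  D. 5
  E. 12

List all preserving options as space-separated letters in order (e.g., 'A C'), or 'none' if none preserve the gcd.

Answer: E

Derivation:
Old gcd = 4; gcd of others (without N[0]) = 8
New gcd for candidate v: gcd(8, v). Preserves old gcd iff gcd(8, v) = 4.
  Option A: v=13, gcd(8,13)=1 -> changes
  Option B: v=41, gcd(8,41)=1 -> changes
  Option C: v=79, gcd(8,79)=1 -> changes
  Option D: v=5, gcd(8,5)=1 -> changes
  Option E: v=12, gcd(8,12)=4 -> preserves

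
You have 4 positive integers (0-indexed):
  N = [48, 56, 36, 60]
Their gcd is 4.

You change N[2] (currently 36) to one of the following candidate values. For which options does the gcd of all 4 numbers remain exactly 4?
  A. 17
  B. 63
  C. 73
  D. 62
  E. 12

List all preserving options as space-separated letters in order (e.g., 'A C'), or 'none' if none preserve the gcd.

Old gcd = 4; gcd of others (without N[2]) = 4
New gcd for candidate v: gcd(4, v). Preserves old gcd iff gcd(4, v) = 4.
  Option A: v=17, gcd(4,17)=1 -> changes
  Option B: v=63, gcd(4,63)=1 -> changes
  Option C: v=73, gcd(4,73)=1 -> changes
  Option D: v=62, gcd(4,62)=2 -> changes
  Option E: v=12, gcd(4,12)=4 -> preserves

Answer: E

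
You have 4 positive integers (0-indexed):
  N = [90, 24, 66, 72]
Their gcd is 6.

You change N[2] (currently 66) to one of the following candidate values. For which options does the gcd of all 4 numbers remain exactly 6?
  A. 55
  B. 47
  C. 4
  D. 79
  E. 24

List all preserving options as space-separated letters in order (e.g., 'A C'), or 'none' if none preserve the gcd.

Answer: E

Derivation:
Old gcd = 6; gcd of others (without N[2]) = 6
New gcd for candidate v: gcd(6, v). Preserves old gcd iff gcd(6, v) = 6.
  Option A: v=55, gcd(6,55)=1 -> changes
  Option B: v=47, gcd(6,47)=1 -> changes
  Option C: v=4, gcd(6,4)=2 -> changes
  Option D: v=79, gcd(6,79)=1 -> changes
  Option E: v=24, gcd(6,24)=6 -> preserves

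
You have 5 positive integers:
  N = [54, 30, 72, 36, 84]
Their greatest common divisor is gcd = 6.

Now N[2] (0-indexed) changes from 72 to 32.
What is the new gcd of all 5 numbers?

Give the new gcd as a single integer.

Answer: 2

Derivation:
Numbers: [54, 30, 72, 36, 84], gcd = 6
Change: index 2, 72 -> 32
gcd of the OTHER numbers (without index 2): gcd([54, 30, 36, 84]) = 6
New gcd = gcd(g_others, new_val) = gcd(6, 32) = 2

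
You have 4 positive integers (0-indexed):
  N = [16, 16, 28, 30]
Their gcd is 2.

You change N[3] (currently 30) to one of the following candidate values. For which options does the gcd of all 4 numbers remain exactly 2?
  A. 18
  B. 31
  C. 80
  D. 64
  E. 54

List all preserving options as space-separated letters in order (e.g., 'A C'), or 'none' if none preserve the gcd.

Old gcd = 2; gcd of others (without N[3]) = 4
New gcd for candidate v: gcd(4, v). Preserves old gcd iff gcd(4, v) = 2.
  Option A: v=18, gcd(4,18)=2 -> preserves
  Option B: v=31, gcd(4,31)=1 -> changes
  Option C: v=80, gcd(4,80)=4 -> changes
  Option D: v=64, gcd(4,64)=4 -> changes
  Option E: v=54, gcd(4,54)=2 -> preserves

Answer: A E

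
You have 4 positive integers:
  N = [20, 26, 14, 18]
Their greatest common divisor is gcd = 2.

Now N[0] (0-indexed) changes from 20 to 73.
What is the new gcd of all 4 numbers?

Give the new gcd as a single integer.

Answer: 1

Derivation:
Numbers: [20, 26, 14, 18], gcd = 2
Change: index 0, 20 -> 73
gcd of the OTHER numbers (without index 0): gcd([26, 14, 18]) = 2
New gcd = gcd(g_others, new_val) = gcd(2, 73) = 1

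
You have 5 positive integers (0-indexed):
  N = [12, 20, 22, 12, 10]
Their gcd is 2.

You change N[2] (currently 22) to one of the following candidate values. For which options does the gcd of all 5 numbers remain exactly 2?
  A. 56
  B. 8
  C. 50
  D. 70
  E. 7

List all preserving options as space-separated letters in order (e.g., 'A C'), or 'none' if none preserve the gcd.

Answer: A B C D

Derivation:
Old gcd = 2; gcd of others (without N[2]) = 2
New gcd for candidate v: gcd(2, v). Preserves old gcd iff gcd(2, v) = 2.
  Option A: v=56, gcd(2,56)=2 -> preserves
  Option B: v=8, gcd(2,8)=2 -> preserves
  Option C: v=50, gcd(2,50)=2 -> preserves
  Option D: v=70, gcd(2,70)=2 -> preserves
  Option E: v=7, gcd(2,7)=1 -> changes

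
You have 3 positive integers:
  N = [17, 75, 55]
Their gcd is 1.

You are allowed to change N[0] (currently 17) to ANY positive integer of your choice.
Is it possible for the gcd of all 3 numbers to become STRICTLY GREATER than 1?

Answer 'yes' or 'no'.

Current gcd = 1
gcd of all OTHER numbers (without N[0]=17): gcd([75, 55]) = 5
The new gcd after any change is gcd(5, new_value).
This can be at most 5.
Since 5 > old gcd 1, the gcd CAN increase (e.g., set N[0] = 5).

Answer: yes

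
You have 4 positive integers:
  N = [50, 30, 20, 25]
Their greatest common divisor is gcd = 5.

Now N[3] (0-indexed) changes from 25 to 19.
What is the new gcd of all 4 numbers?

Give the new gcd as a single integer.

Answer: 1

Derivation:
Numbers: [50, 30, 20, 25], gcd = 5
Change: index 3, 25 -> 19
gcd of the OTHER numbers (without index 3): gcd([50, 30, 20]) = 10
New gcd = gcd(g_others, new_val) = gcd(10, 19) = 1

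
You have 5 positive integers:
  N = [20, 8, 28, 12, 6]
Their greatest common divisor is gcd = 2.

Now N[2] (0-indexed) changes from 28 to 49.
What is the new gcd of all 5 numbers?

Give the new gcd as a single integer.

Answer: 1

Derivation:
Numbers: [20, 8, 28, 12, 6], gcd = 2
Change: index 2, 28 -> 49
gcd of the OTHER numbers (without index 2): gcd([20, 8, 12, 6]) = 2
New gcd = gcd(g_others, new_val) = gcd(2, 49) = 1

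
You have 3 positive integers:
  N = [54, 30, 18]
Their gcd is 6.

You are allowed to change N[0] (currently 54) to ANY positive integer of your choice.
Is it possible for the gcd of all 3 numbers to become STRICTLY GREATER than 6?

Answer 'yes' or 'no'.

Current gcd = 6
gcd of all OTHER numbers (without N[0]=54): gcd([30, 18]) = 6
The new gcd after any change is gcd(6, new_value).
This can be at most 6.
Since 6 = old gcd 6, the gcd can only stay the same or decrease.

Answer: no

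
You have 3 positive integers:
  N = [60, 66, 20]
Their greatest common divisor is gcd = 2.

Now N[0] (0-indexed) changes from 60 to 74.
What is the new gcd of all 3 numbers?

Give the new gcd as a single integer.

Numbers: [60, 66, 20], gcd = 2
Change: index 0, 60 -> 74
gcd of the OTHER numbers (without index 0): gcd([66, 20]) = 2
New gcd = gcd(g_others, new_val) = gcd(2, 74) = 2

Answer: 2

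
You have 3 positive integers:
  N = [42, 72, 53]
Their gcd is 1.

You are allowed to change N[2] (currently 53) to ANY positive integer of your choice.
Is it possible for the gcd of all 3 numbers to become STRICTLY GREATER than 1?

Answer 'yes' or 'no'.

Answer: yes

Derivation:
Current gcd = 1
gcd of all OTHER numbers (without N[2]=53): gcd([42, 72]) = 6
The new gcd after any change is gcd(6, new_value).
This can be at most 6.
Since 6 > old gcd 1, the gcd CAN increase (e.g., set N[2] = 6).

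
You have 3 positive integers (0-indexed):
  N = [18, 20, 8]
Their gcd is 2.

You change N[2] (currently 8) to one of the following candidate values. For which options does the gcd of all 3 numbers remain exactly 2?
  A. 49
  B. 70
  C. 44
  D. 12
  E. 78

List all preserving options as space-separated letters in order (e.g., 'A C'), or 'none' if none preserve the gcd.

Old gcd = 2; gcd of others (without N[2]) = 2
New gcd for candidate v: gcd(2, v). Preserves old gcd iff gcd(2, v) = 2.
  Option A: v=49, gcd(2,49)=1 -> changes
  Option B: v=70, gcd(2,70)=2 -> preserves
  Option C: v=44, gcd(2,44)=2 -> preserves
  Option D: v=12, gcd(2,12)=2 -> preserves
  Option E: v=78, gcd(2,78)=2 -> preserves

Answer: B C D E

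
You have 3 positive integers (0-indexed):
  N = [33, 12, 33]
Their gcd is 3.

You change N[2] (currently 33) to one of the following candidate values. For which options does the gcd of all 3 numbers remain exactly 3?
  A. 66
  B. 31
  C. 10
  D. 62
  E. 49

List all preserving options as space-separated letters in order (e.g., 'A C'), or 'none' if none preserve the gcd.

Answer: A

Derivation:
Old gcd = 3; gcd of others (without N[2]) = 3
New gcd for candidate v: gcd(3, v). Preserves old gcd iff gcd(3, v) = 3.
  Option A: v=66, gcd(3,66)=3 -> preserves
  Option B: v=31, gcd(3,31)=1 -> changes
  Option C: v=10, gcd(3,10)=1 -> changes
  Option D: v=62, gcd(3,62)=1 -> changes
  Option E: v=49, gcd(3,49)=1 -> changes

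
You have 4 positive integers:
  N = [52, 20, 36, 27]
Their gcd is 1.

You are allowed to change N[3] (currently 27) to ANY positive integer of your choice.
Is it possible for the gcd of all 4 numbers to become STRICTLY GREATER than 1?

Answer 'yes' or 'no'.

Answer: yes

Derivation:
Current gcd = 1
gcd of all OTHER numbers (without N[3]=27): gcd([52, 20, 36]) = 4
The new gcd after any change is gcd(4, new_value).
This can be at most 4.
Since 4 > old gcd 1, the gcd CAN increase (e.g., set N[3] = 4).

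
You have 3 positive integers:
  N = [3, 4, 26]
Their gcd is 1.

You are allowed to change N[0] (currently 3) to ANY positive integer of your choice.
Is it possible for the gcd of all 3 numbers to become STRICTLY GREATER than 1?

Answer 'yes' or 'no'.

Current gcd = 1
gcd of all OTHER numbers (without N[0]=3): gcd([4, 26]) = 2
The new gcd after any change is gcd(2, new_value).
This can be at most 2.
Since 2 > old gcd 1, the gcd CAN increase (e.g., set N[0] = 2).

Answer: yes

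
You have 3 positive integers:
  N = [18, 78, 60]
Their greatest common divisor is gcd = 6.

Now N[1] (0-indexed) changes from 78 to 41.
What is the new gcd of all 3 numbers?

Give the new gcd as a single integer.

Numbers: [18, 78, 60], gcd = 6
Change: index 1, 78 -> 41
gcd of the OTHER numbers (without index 1): gcd([18, 60]) = 6
New gcd = gcd(g_others, new_val) = gcd(6, 41) = 1

Answer: 1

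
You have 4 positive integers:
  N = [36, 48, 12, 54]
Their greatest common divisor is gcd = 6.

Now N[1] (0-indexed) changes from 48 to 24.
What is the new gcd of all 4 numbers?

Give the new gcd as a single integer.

Answer: 6

Derivation:
Numbers: [36, 48, 12, 54], gcd = 6
Change: index 1, 48 -> 24
gcd of the OTHER numbers (without index 1): gcd([36, 12, 54]) = 6
New gcd = gcd(g_others, new_val) = gcd(6, 24) = 6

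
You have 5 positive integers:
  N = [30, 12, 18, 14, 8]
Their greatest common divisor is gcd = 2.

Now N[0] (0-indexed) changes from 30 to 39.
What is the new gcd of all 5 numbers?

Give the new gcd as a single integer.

Numbers: [30, 12, 18, 14, 8], gcd = 2
Change: index 0, 30 -> 39
gcd of the OTHER numbers (without index 0): gcd([12, 18, 14, 8]) = 2
New gcd = gcd(g_others, new_val) = gcd(2, 39) = 1

Answer: 1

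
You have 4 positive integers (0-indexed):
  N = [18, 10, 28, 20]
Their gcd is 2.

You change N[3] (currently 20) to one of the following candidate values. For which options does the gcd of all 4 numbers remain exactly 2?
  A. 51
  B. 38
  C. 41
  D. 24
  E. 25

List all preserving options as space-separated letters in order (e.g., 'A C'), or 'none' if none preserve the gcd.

Answer: B D

Derivation:
Old gcd = 2; gcd of others (without N[3]) = 2
New gcd for candidate v: gcd(2, v). Preserves old gcd iff gcd(2, v) = 2.
  Option A: v=51, gcd(2,51)=1 -> changes
  Option B: v=38, gcd(2,38)=2 -> preserves
  Option C: v=41, gcd(2,41)=1 -> changes
  Option D: v=24, gcd(2,24)=2 -> preserves
  Option E: v=25, gcd(2,25)=1 -> changes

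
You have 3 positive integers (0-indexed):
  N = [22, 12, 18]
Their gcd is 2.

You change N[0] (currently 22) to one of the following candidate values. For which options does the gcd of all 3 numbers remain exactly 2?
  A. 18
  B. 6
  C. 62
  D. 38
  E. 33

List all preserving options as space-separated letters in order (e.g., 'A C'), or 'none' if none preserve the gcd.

Old gcd = 2; gcd of others (without N[0]) = 6
New gcd for candidate v: gcd(6, v). Preserves old gcd iff gcd(6, v) = 2.
  Option A: v=18, gcd(6,18)=6 -> changes
  Option B: v=6, gcd(6,6)=6 -> changes
  Option C: v=62, gcd(6,62)=2 -> preserves
  Option D: v=38, gcd(6,38)=2 -> preserves
  Option E: v=33, gcd(6,33)=3 -> changes

Answer: C D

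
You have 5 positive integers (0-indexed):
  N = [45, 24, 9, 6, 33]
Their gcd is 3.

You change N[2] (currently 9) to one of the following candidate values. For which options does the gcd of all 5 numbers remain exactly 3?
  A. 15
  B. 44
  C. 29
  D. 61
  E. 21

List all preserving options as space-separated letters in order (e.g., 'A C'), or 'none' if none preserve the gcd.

Answer: A E

Derivation:
Old gcd = 3; gcd of others (without N[2]) = 3
New gcd for candidate v: gcd(3, v). Preserves old gcd iff gcd(3, v) = 3.
  Option A: v=15, gcd(3,15)=3 -> preserves
  Option B: v=44, gcd(3,44)=1 -> changes
  Option C: v=29, gcd(3,29)=1 -> changes
  Option D: v=61, gcd(3,61)=1 -> changes
  Option E: v=21, gcd(3,21)=3 -> preserves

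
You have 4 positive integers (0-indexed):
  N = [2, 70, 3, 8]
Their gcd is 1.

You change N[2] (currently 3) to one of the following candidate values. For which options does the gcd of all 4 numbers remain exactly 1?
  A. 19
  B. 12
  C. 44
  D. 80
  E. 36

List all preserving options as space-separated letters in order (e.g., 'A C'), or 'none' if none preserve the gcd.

Answer: A

Derivation:
Old gcd = 1; gcd of others (without N[2]) = 2
New gcd for candidate v: gcd(2, v). Preserves old gcd iff gcd(2, v) = 1.
  Option A: v=19, gcd(2,19)=1 -> preserves
  Option B: v=12, gcd(2,12)=2 -> changes
  Option C: v=44, gcd(2,44)=2 -> changes
  Option D: v=80, gcd(2,80)=2 -> changes
  Option E: v=36, gcd(2,36)=2 -> changes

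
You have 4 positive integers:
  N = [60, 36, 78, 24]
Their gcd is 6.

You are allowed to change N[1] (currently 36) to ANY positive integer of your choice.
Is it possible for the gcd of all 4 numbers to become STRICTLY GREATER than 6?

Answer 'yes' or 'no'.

Current gcd = 6
gcd of all OTHER numbers (without N[1]=36): gcd([60, 78, 24]) = 6
The new gcd after any change is gcd(6, new_value).
This can be at most 6.
Since 6 = old gcd 6, the gcd can only stay the same or decrease.

Answer: no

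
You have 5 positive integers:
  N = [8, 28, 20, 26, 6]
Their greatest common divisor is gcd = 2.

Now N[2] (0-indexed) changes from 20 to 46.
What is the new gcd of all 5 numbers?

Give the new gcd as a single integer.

Answer: 2

Derivation:
Numbers: [8, 28, 20, 26, 6], gcd = 2
Change: index 2, 20 -> 46
gcd of the OTHER numbers (without index 2): gcd([8, 28, 26, 6]) = 2
New gcd = gcd(g_others, new_val) = gcd(2, 46) = 2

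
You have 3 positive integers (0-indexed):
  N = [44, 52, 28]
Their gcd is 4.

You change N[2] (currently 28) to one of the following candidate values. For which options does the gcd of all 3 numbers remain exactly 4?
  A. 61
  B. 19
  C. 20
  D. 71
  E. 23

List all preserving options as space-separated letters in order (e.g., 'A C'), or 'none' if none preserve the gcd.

Old gcd = 4; gcd of others (without N[2]) = 4
New gcd for candidate v: gcd(4, v). Preserves old gcd iff gcd(4, v) = 4.
  Option A: v=61, gcd(4,61)=1 -> changes
  Option B: v=19, gcd(4,19)=1 -> changes
  Option C: v=20, gcd(4,20)=4 -> preserves
  Option D: v=71, gcd(4,71)=1 -> changes
  Option E: v=23, gcd(4,23)=1 -> changes

Answer: C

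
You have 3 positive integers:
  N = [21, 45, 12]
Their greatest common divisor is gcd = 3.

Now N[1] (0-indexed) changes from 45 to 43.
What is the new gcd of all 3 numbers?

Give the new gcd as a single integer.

Answer: 1

Derivation:
Numbers: [21, 45, 12], gcd = 3
Change: index 1, 45 -> 43
gcd of the OTHER numbers (without index 1): gcd([21, 12]) = 3
New gcd = gcd(g_others, new_val) = gcd(3, 43) = 1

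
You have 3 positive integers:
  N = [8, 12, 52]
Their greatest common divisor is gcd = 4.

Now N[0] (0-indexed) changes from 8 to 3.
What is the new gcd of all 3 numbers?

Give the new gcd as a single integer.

Numbers: [8, 12, 52], gcd = 4
Change: index 0, 8 -> 3
gcd of the OTHER numbers (without index 0): gcd([12, 52]) = 4
New gcd = gcd(g_others, new_val) = gcd(4, 3) = 1

Answer: 1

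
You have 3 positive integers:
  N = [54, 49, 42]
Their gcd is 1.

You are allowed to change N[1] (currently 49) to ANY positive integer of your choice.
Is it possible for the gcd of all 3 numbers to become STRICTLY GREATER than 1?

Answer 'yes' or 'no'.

Answer: yes

Derivation:
Current gcd = 1
gcd of all OTHER numbers (without N[1]=49): gcd([54, 42]) = 6
The new gcd after any change is gcd(6, new_value).
This can be at most 6.
Since 6 > old gcd 1, the gcd CAN increase (e.g., set N[1] = 6).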